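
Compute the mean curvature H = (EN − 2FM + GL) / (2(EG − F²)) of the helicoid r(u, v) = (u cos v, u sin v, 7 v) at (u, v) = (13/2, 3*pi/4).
H = 0

With E = 1, F = 0, G = u^2 + 49, L = 0, M = -7/sqrt(u^2 + 49), N = 0, assemble
  H = (EN − 2FM + GL) / (2(EG − F²)) = 0.
At (u, v) = (13/2, 3*pi/4): H = 0.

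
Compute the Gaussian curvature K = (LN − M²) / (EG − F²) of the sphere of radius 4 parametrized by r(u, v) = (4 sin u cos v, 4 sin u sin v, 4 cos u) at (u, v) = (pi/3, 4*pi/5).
K = 1/16

Coefficients of the first fundamental form: E = 16, F = 0, G = 16*sin(u)^2.
Coefficients of the second fundamental form: L = -4*sin(u)/Abs(sin(u)), M = 0, N = -4*sin(u)^3/Abs(sin(u)).
Assemble K = (LN − M²)/(EG − F²) = 1/16. At (u, v) = (pi/3, 4*pi/5): K = 1/16.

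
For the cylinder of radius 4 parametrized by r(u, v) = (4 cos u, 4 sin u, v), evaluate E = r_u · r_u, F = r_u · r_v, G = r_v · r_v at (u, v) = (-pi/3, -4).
E = 16;  F = 0;  G = 1

Partials: r_u = (-4*sin(u), 4*cos(u), 0), r_v = (0, 0, 1). As functions of (u, v):
  E = r_u · r_u = 16,
  F = r_u · r_v = 0,
  G = r_v · r_v = 1.
Evaluating at (u, v) = (-pi/3, -4): E = 16, F = 0, G = 1.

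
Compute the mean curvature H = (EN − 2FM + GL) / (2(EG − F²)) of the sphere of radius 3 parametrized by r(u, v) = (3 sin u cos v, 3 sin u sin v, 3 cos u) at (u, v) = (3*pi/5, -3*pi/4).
H = -1/3

With E = 9, F = 0, G = 9*sin(u)^2, L = -3*sin(u)/Abs(sin(u)), M = 0, N = -3*sin(u)^3/Abs(sin(u)), assemble
  H = (EN − 2FM + GL) / (2(EG − F²)) = -sin(u)/(3*Abs(sin(u))).
At (u, v) = (3*pi/5, -3*pi/4): H = -1/3.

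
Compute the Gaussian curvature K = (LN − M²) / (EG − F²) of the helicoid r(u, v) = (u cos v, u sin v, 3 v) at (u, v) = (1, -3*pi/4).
K = -9/100

Coefficients of the first fundamental form: E = 1, F = 0, G = u^2 + 9.
Coefficients of the second fundamental form: L = 0, M = -3/sqrt(u^2 + 9), N = 0.
Assemble K = (LN − M²)/(EG − F²) = -9/(u^2 + 9)^2. At (u, v) = (1, -3*pi/4): K = -9/100.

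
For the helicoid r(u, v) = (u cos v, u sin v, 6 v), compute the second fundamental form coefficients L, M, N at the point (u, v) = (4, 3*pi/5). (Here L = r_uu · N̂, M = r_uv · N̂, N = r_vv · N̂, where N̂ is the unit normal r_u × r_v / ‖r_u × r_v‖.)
L = 0;  M = -3*sqrt(13)/13;  N = 0

Compute the unit normal N̂(u, v) = (6*sin(v)/sqrt(u^2 + 36), -6*cos(v)/sqrt(u^2 + 36), u/sqrt(u^2 + 36)), and the second partials r_uu, r_uv, r_vv. Take dot products:
  L(u, v) = r_uu · N̂ = 0,
  M(u, v) = r_uv · N̂ = -6/sqrt(u^2 + 36),
  N(u, v) = r_vv · N̂ = 0.
Evaluating at (u, v) = (4, 3*pi/5):
  L = 0, M = -3*sqrt(13)/13, N = 0.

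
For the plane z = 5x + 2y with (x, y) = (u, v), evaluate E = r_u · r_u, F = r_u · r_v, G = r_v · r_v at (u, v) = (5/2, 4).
E = 26;  F = 10;  G = 5

Partials: r_u = (1, 0, 5), r_v = (0, 1, 2). As functions of (u, v):
  E = r_u · r_u = 26,
  F = r_u · r_v = 10,
  G = r_v · r_v = 5.
Evaluating at (u, v) = (5/2, 4): E = 26, F = 10, G = 5.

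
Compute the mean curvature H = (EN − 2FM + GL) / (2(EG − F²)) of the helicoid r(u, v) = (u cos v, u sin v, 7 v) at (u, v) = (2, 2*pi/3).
H = 0

With E = 1, F = 0, G = u^2 + 49, L = 0, M = -7/sqrt(u^2 + 49), N = 0, assemble
  H = (EN − 2FM + GL) / (2(EG − F²)) = 0.
At (u, v) = (2, 2*pi/3): H = 0.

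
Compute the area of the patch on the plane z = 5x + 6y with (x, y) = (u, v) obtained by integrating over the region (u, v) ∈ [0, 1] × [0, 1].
Area = sqrt(62)

Area = ∫∫ √(EG − F²) du dv with √(EG − F²) = sqrt(62). Integrating over [0, 1] × [0, 1] gives sqrt(62).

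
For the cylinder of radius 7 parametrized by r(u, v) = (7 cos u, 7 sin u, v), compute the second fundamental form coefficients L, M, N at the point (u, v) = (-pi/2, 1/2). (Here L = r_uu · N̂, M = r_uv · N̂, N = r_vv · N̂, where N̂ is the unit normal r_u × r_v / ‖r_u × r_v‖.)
L = -7;  M = 0;  N = 0

Compute the unit normal N̂(u, v) = (cos(u), sin(u), 0), and the second partials r_uu, r_uv, r_vv. Take dot products:
  L(u, v) = r_uu · N̂ = -7,
  M(u, v) = r_uv · N̂ = 0,
  N(u, v) = r_vv · N̂ = 0.
Evaluating at (u, v) = (-pi/2, 1/2):
  L = -7, M = 0, N = 0.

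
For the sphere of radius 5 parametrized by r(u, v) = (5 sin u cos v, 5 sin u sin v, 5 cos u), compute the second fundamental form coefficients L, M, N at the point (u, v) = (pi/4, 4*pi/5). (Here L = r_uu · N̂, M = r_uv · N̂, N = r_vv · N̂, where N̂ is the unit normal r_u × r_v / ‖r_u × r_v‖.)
L = -5;  M = 0;  N = -5/2

Compute the unit normal N̂(u, v) = (sin(u)^2*cos(v)/Abs(sin(u)), sin(u)^2*sin(v)/Abs(sin(u)), sin(2*u)/(2*Abs(sin(u)))), and the second partials r_uu, r_uv, r_vv. Take dot products:
  L(u, v) = r_uu · N̂ = -5*sin(u)/Abs(sin(u)),
  M(u, v) = r_uv · N̂ = 0,
  N(u, v) = r_vv · N̂ = -5*sin(u)^3/Abs(sin(u)).
Evaluating at (u, v) = (pi/4, 4*pi/5):
  L = -5, M = 0, N = -5/2.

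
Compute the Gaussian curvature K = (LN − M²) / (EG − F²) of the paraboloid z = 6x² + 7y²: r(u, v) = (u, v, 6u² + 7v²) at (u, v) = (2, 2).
K = 168/1852321

Coefficients of the first fundamental form: E = 144*u^2 + 1, F = 168*u*v, G = 196*v^2 + 1.
Coefficients of the second fundamental form: L = 12/sqrt(144*u^2 + 196*v^2 + 1), M = 0, N = 14/sqrt(144*u^2 + 196*v^2 + 1).
Assemble K = (LN − M²)/(EG − F²) = 168/(20736*u^4 + 56448*u^2*v^2 + 288*u^2 + 38416*v^4 + 392*v^2 + 1). At (u, v) = (2, 2): K = 168/1852321.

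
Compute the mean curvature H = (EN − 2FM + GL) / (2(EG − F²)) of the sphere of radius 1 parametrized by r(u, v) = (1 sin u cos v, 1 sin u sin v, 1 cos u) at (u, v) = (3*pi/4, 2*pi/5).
H = -1

With E = 1, F = 0, G = sin(u)^2, L = -sin(u)/Abs(sin(u)), M = 0, N = -sin(u)^3/Abs(sin(u)), assemble
  H = (EN − 2FM + GL) / (2(EG − F²)) = -sin(u)/Abs(sin(u)).
At (u, v) = (3*pi/4, 2*pi/5): H = -1.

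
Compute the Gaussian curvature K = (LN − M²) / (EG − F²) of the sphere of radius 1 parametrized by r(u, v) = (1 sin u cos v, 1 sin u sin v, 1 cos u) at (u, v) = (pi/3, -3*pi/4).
K = 1

Coefficients of the first fundamental form: E = 1, F = 0, G = sin(u)^2.
Coefficients of the second fundamental form: L = -sin(u)/Abs(sin(u)), M = 0, N = -sin(u)^3/Abs(sin(u)).
Assemble K = (LN − M²)/(EG − F²) = 1. At (u, v) = (pi/3, -3*pi/4): K = 1.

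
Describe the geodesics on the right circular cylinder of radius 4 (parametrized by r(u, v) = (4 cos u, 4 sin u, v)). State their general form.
The cylinder is flat (K = 0) and locally isometric to the plane via the development (u, v) ↦ (4 u, v). Geodesics are the pre-images of straight lines: circles (v constant), vertical lines (u constant), and helices (v = c · u + d) for constants c, d.

A right cylinder has E = 4², F = 0, G = 1, so EG − F² = 4², and L = −4, M = N = 0, giving K = (LN − M²)/(EG − F²) = 0 everywhere. A flat surface is locally isometric to the Euclidean plane via the map (u, v) ↦ (4 u, v). Straight lines in the (x̃, ỹ) plane pull back to: (a) horizontal circles (v = const), (b) vertical generators (u = const), and (c) helices (4 u tan θ = v, i.e. v = c · u + d).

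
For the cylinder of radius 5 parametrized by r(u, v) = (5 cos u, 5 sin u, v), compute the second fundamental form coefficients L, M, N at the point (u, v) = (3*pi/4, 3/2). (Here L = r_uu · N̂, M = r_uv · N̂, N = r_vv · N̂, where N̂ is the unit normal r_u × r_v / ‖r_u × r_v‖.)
L = -5;  M = 0;  N = 0

Compute the unit normal N̂(u, v) = (cos(u), sin(u), 0), and the second partials r_uu, r_uv, r_vv. Take dot products:
  L(u, v) = r_uu · N̂ = -5,
  M(u, v) = r_uv · N̂ = 0,
  N(u, v) = r_vv · N̂ = 0.
Evaluating at (u, v) = (3*pi/4, 3/2):
  L = -5, M = 0, N = 0.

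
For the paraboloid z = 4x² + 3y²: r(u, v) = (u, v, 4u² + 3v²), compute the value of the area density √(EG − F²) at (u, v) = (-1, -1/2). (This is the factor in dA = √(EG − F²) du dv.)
√(EG − F²)|_{(-1, -1/2)} = sqrt(74)

E = 64*u^2 + 1, F = 48*u*v, G = 36*v^2 + 1, so EG − F² = 64*u^2 + 36*v^2 + 1. Taking the positive square root: √(EG − F²) = sqrt(64*u^2 + 36*v^2 + 1). At (u, v) = (-1, -1/2): sqrt(74).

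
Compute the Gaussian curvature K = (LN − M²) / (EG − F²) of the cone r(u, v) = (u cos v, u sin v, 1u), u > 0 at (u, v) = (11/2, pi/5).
K = 0

Coefficients of the first fundamental form: E = 2, F = 0, G = u^2.
Coefficients of the second fundamental form: L = 0, M = 0, N = sqrt(2)*u^2/(2*Abs(u)).
Assemble K = (LN − M²)/(EG − F²) = 0. At (u, v) = (11/2, pi/5): K = 0.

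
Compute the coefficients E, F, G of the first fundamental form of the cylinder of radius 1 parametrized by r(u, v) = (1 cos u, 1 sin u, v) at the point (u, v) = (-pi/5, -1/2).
E = 1;  F = 0;  G = 1

Partials: r_u = (-sin(u), cos(u), 0), r_v = (0, 0, 1). As functions of (u, v):
  E = r_u · r_u = 1,
  F = r_u · r_v = 0,
  G = r_v · r_v = 1.
Evaluating at (u, v) = (-pi/5, -1/2): E = 1, F = 0, G = 1.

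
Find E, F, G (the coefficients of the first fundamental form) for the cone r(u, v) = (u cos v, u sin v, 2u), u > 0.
E = 5;  F = 0;  G = u^2

Compute partials: r_u = (cos(v), sin(v), 2), r_v = (-u*sin(v), u*cos(v), 0). Then
  E = r_u · r_u = 5,
  F = r_u · r_v = 0,
  G = r_v · r_v = u^2.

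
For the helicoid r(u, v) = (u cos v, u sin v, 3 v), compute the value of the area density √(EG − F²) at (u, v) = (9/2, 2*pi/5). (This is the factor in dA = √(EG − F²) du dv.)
√(EG − F²)|_{(9/2, 2*pi/5)} = 3*sqrt(13)/2

E = 1, F = 0, G = u^2 + 9, so EG − F² = u^2 + 9. Taking the positive square root: √(EG − F²) = sqrt(u^2 + 9). At (u, v) = (9/2, 2*pi/5): 3*sqrt(13)/2.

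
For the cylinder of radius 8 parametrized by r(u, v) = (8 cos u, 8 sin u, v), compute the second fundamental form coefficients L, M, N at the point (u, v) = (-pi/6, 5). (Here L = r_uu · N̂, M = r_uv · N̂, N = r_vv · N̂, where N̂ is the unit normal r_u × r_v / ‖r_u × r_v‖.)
L = -8;  M = 0;  N = 0

Compute the unit normal N̂(u, v) = (cos(u), sin(u), 0), and the second partials r_uu, r_uv, r_vv. Take dot products:
  L(u, v) = r_uu · N̂ = -8,
  M(u, v) = r_uv · N̂ = 0,
  N(u, v) = r_vv · N̂ = 0.
Evaluating at (u, v) = (-pi/6, 5):
  L = -8, M = 0, N = 0.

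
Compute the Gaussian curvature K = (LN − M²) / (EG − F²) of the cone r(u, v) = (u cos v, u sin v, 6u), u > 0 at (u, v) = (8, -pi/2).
K = 0

Coefficients of the first fundamental form: E = 37, F = 0, G = u^2.
Coefficients of the second fundamental form: L = 0, M = 0, N = 6*sqrt(37)*u^2/(37*Abs(u)).
Assemble K = (LN − M²)/(EG − F²) = 0. At (u, v) = (8, -pi/2): K = 0.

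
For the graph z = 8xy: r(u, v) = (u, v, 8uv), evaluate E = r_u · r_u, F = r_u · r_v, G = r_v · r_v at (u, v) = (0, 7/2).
E = 785;  F = 0;  G = 1

Partials: r_u = (1, 0, 8*v), r_v = (0, 1, 8*u). As functions of (u, v):
  E = r_u · r_u = 64*v^2 + 1,
  F = r_u · r_v = 64*u*v,
  G = r_v · r_v = 64*u^2 + 1.
Evaluating at (u, v) = (0, 7/2): E = 785, F = 0, G = 1.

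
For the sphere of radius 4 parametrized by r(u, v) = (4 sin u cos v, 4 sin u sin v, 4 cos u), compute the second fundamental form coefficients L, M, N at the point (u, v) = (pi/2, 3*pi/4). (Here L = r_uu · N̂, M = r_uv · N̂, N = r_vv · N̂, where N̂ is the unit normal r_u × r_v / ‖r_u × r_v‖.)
L = -4;  M = 0;  N = -4

Compute the unit normal N̂(u, v) = (sin(u)^2*cos(v)/Abs(sin(u)), sin(u)^2*sin(v)/Abs(sin(u)), sin(2*u)/(2*Abs(sin(u)))), and the second partials r_uu, r_uv, r_vv. Take dot products:
  L(u, v) = r_uu · N̂ = -4*sin(u)/Abs(sin(u)),
  M(u, v) = r_uv · N̂ = 0,
  N(u, v) = r_vv · N̂ = -4*sin(u)^3/Abs(sin(u)).
Evaluating at (u, v) = (pi/2, 3*pi/4):
  L = -4, M = 0, N = -4.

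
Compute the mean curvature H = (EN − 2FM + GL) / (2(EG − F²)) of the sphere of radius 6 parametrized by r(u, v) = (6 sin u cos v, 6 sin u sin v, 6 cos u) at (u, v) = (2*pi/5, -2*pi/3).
H = -1/6

With E = 36, F = 0, G = 36*sin(u)^2, L = -6*sin(u)/Abs(sin(u)), M = 0, N = -6*sin(u)^3/Abs(sin(u)), assemble
  H = (EN − 2FM + GL) / (2(EG − F²)) = -sin(u)/(6*Abs(sin(u))).
At (u, v) = (2*pi/5, -2*pi/3): H = -1/6.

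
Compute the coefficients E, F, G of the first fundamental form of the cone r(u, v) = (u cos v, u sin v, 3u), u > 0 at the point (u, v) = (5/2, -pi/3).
E = 10;  F = 0;  G = 25/4

Partials: r_u = (cos(v), sin(v), 3), r_v = (-u*sin(v), u*cos(v), 0). As functions of (u, v):
  E = r_u · r_u = 10,
  F = r_u · r_v = 0,
  G = r_v · r_v = u^2.
Evaluating at (u, v) = (5/2, -pi/3): E = 10, F = 0, G = 25/4.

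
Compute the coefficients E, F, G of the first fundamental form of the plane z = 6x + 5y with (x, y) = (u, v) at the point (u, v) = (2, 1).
E = 37;  F = 30;  G = 26

Partials: r_u = (1, 0, 6), r_v = (0, 1, 5). As functions of (u, v):
  E = r_u · r_u = 37,
  F = r_u · r_v = 30,
  G = r_v · r_v = 26.
Evaluating at (u, v) = (2, 1): E = 37, F = 30, G = 26.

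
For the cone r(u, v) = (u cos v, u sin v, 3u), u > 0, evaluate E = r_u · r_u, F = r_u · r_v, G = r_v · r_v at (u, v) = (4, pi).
E = 10;  F = 0;  G = 16

Partials: r_u = (cos(v), sin(v), 3), r_v = (-u*sin(v), u*cos(v), 0). As functions of (u, v):
  E = r_u · r_u = 10,
  F = r_u · r_v = 0,
  G = r_v · r_v = u^2.
Evaluating at (u, v) = (4, pi): E = 10, F = 0, G = 16.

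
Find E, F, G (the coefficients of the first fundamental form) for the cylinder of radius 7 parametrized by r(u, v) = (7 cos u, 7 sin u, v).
E = 49;  F = 0;  G = 1

Compute partials: r_u = (-7*sin(u), 7*cos(u), 0), r_v = (0, 0, 1). Then
  E = r_u · r_u = 49,
  F = r_u · r_v = 0,
  G = r_v · r_v = 1.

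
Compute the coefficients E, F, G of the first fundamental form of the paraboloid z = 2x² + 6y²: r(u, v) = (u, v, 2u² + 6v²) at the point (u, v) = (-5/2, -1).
E = 101;  F = 120;  G = 145

Partials: r_u = (1, 0, 4*u), r_v = (0, 1, 12*v). As functions of (u, v):
  E = r_u · r_u = 16*u^2 + 1,
  F = r_u · r_v = 48*u*v,
  G = r_v · r_v = 144*v^2 + 1.
Evaluating at (u, v) = (-5/2, -1): E = 101, F = 120, G = 145.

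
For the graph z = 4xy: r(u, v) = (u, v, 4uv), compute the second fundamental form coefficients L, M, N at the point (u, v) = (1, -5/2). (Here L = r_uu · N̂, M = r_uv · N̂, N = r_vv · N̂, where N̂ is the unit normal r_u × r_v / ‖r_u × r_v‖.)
L = 0;  M = 4*sqrt(13)/39;  N = 0

Compute the unit normal N̂(u, v) = (-4*v/sqrt(16*u^2 + 16*v^2 + 1), -4*u/sqrt(16*u^2 + 16*v^2 + 1), 1/sqrt(16*u^2 + 16*v^2 + 1)), and the second partials r_uu, r_uv, r_vv. Take dot products:
  L(u, v) = r_uu · N̂ = 0,
  M(u, v) = r_uv · N̂ = 4/sqrt(16*u^2 + 16*v^2 + 1),
  N(u, v) = r_vv · N̂ = 0.
Evaluating at (u, v) = (1, -5/2):
  L = 0, M = 4*sqrt(13)/39, N = 0.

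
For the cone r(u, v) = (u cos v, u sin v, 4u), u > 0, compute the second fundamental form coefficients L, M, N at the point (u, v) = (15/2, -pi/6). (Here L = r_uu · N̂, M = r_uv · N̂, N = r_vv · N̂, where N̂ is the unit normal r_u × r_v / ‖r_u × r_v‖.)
L = 0;  M = 0;  N = 30*sqrt(17)/17

Compute the unit normal N̂(u, v) = (-4*sqrt(17)*u*cos(v)/(17*Abs(u)), -4*sqrt(17)*u*sin(v)/(17*Abs(u)), sqrt(17)*u/(17*Abs(u))), and the second partials r_uu, r_uv, r_vv. Take dot products:
  L(u, v) = r_uu · N̂ = 0,
  M(u, v) = r_uv · N̂ = 0,
  N(u, v) = r_vv · N̂ = 4*sqrt(17)*u^2/(17*Abs(u)).
Evaluating at (u, v) = (15/2, -pi/6):
  L = 0, M = 0, N = 30*sqrt(17)/17.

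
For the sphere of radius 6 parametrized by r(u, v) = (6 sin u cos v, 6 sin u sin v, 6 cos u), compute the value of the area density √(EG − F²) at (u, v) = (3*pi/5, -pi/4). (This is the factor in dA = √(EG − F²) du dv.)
√(EG − F²)|_{(3*pi/5, -pi/4)} = 9*sqrt(2*sqrt(5) + 10)

E = 36, F = 0, G = 36*sin(u)^2, so EG − F² = 1296*sin(u)^2. Taking the positive square root: √(EG − F²) = 36*Abs(sin(u)). At (u, v) = (3*pi/5, -pi/4): 9*sqrt(2*sqrt(5) + 10).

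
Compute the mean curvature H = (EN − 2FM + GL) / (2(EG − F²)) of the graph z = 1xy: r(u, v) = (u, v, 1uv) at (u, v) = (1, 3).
H = -3*sqrt(11)/121

With E = v^2 + 1, F = u*v, G = u^2 + 1, L = 0, M = 1/sqrt(u^2 + v^2 + 1), N = 0, assemble
  H = (EN − 2FM + GL) / (2(EG − F²)) = -u*v/(u^2 + v^2 + 1)^(3/2).
At (u, v) = (1, 3): H = -3*sqrt(11)/121.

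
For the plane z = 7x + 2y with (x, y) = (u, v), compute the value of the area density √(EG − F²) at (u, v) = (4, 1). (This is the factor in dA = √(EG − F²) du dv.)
√(EG − F²)|_{(4, 1)} = 3*sqrt(6)

E = 50, F = 14, G = 5, so EG − F² = 54. Taking the positive square root: √(EG − F²) = 3*sqrt(6). At (u, v) = (4, 1): 3*sqrt(6).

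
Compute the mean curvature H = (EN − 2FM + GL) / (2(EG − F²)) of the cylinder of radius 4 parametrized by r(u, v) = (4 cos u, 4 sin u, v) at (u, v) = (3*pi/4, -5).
H = -1/8

With E = 16, F = 0, G = 1, L = -4, M = 0, N = 0, assemble
  H = (EN − 2FM + GL) / (2(EG − F²)) = -1/8.
At (u, v) = (3*pi/4, -5): H = -1/8.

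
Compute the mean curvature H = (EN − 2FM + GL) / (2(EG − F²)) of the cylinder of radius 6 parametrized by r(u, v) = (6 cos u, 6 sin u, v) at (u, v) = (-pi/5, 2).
H = -1/12

With E = 36, F = 0, G = 1, L = -6, M = 0, N = 0, assemble
  H = (EN − 2FM + GL) / (2(EG − F²)) = -1/12.
At (u, v) = (-pi/5, 2): H = -1/12.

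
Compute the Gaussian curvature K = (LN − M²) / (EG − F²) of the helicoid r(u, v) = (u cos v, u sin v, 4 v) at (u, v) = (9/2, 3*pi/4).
K = -256/21025

Coefficients of the first fundamental form: E = 1, F = 0, G = u^2 + 16.
Coefficients of the second fundamental form: L = 0, M = -4/sqrt(u^2 + 16), N = 0.
Assemble K = (LN − M²)/(EG − F²) = -16/(u^2 + 16)^2. At (u, v) = (9/2, 3*pi/4): K = -256/21025.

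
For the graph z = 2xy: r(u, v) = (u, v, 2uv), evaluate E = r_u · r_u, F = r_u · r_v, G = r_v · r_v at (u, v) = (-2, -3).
E = 37;  F = 24;  G = 17

Partials: r_u = (1, 0, 2*v), r_v = (0, 1, 2*u). As functions of (u, v):
  E = r_u · r_u = 4*v^2 + 1,
  F = r_u · r_v = 4*u*v,
  G = r_v · r_v = 4*u^2 + 1.
Evaluating at (u, v) = (-2, -3): E = 37, F = 24, G = 17.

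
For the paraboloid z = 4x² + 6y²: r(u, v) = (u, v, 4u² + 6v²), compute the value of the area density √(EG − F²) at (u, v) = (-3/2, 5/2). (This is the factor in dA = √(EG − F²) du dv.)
√(EG − F²)|_{(-3/2, 5/2)} = sqrt(1045)

E = 64*u^2 + 1, F = 96*u*v, G = 144*v^2 + 1, so EG − F² = 64*u^2 + 144*v^2 + 1. Taking the positive square root: √(EG − F²) = sqrt(64*u^2 + 144*v^2 + 1). At (u, v) = (-3/2, 5/2): sqrt(1045).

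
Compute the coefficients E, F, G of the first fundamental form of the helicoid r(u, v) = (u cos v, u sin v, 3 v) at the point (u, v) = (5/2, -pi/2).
E = 1;  F = 0;  G = 61/4

Partials: r_u = (cos(v), sin(v), 0), r_v = (-u*sin(v), u*cos(v), 3). As functions of (u, v):
  E = r_u · r_u = 1,
  F = r_u · r_v = 0,
  G = r_v · r_v = u^2 + 9.
Evaluating at (u, v) = (5/2, -pi/2): E = 1, F = 0, G = 61/4.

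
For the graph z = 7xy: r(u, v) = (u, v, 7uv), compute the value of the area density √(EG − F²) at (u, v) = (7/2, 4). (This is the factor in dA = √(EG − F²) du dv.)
√(EG − F²)|_{(7/2, 4)} = sqrt(5541)/2

E = 49*v^2 + 1, F = 49*u*v, G = 49*u^2 + 1, so EG − F² = 49*u^2 + 49*v^2 + 1. Taking the positive square root: √(EG − F²) = sqrt(49*u^2 + 49*v^2 + 1). At (u, v) = (7/2, 4): sqrt(5541)/2.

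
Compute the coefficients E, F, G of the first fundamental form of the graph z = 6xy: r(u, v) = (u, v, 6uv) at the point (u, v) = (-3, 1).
E = 37;  F = -108;  G = 325

Partials: r_u = (1, 0, 6*v), r_v = (0, 1, 6*u). As functions of (u, v):
  E = r_u · r_u = 36*v^2 + 1,
  F = r_u · r_v = 36*u*v,
  G = r_v · r_v = 36*u^2 + 1.
Evaluating at (u, v) = (-3, 1): E = 37, F = -108, G = 325.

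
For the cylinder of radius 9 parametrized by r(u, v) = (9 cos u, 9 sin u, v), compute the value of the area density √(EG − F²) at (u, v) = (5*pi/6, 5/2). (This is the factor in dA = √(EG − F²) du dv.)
√(EG − F²)|_{(5*pi/6, 5/2)} = 9

E = 81, F = 0, G = 1, so EG − F² = 81. Taking the positive square root: √(EG − F²) = 9. At (u, v) = (5*pi/6, 5/2): 9.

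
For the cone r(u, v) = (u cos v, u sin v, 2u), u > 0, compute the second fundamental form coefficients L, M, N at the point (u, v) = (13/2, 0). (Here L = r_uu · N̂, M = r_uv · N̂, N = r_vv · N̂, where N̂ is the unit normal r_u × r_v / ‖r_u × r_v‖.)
L = 0;  M = 0;  N = 13*sqrt(5)/5

Compute the unit normal N̂(u, v) = (-2*sqrt(5)*u*cos(v)/(5*Abs(u)), -2*sqrt(5)*u*sin(v)/(5*Abs(u)), sqrt(5)*u/(5*Abs(u))), and the second partials r_uu, r_uv, r_vv. Take dot products:
  L(u, v) = r_uu · N̂ = 0,
  M(u, v) = r_uv · N̂ = 0,
  N(u, v) = r_vv · N̂ = 2*sqrt(5)*u^2/(5*Abs(u)).
Evaluating at (u, v) = (13/2, 0):
  L = 0, M = 0, N = 13*sqrt(5)/5.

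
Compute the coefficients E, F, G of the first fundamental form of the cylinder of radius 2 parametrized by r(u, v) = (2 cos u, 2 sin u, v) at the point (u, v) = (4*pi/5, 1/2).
E = 4;  F = 0;  G = 1

Partials: r_u = (-2*sin(u), 2*cos(u), 0), r_v = (0, 0, 1). As functions of (u, v):
  E = r_u · r_u = 4,
  F = r_u · r_v = 0,
  G = r_v · r_v = 1.
Evaluating at (u, v) = (4*pi/5, 1/2): E = 4, F = 0, G = 1.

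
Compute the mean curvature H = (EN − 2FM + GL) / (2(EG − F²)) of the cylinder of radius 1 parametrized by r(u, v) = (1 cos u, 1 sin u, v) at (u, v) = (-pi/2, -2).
H = -1/2

With E = 1, F = 0, G = 1, L = -1, M = 0, N = 0, assemble
  H = (EN − 2FM + GL) / (2(EG − F²)) = -1/2.
At (u, v) = (-pi/2, -2): H = -1/2.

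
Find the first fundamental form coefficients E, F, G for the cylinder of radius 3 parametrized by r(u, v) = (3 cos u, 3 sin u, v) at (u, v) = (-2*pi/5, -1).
E = 9;  F = 0;  G = 1

Partials: r_u = (-3*sin(u), 3*cos(u), 0), r_v = (0, 0, 1). As functions of (u, v):
  E = r_u · r_u = 9,
  F = r_u · r_v = 0,
  G = r_v · r_v = 1.
Evaluating at (u, v) = (-2*pi/5, -1): E = 9, F = 0, G = 1.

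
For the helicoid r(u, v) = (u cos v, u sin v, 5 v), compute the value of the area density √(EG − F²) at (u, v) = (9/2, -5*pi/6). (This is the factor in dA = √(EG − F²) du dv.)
√(EG − F²)|_{(9/2, -5*pi/6)} = sqrt(181)/2

E = 1, F = 0, G = u^2 + 25, so EG − F² = u^2 + 25. Taking the positive square root: √(EG − F²) = sqrt(u^2 + 25). At (u, v) = (9/2, -5*pi/6): sqrt(181)/2.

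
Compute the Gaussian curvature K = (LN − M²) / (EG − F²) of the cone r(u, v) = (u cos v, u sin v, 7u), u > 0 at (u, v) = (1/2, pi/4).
K = 0

Coefficients of the first fundamental form: E = 50, F = 0, G = u^2.
Coefficients of the second fundamental form: L = 0, M = 0, N = 7*sqrt(2)*u^2/(10*Abs(u)).
Assemble K = (LN − M²)/(EG − F²) = 0. At (u, v) = (1/2, pi/4): K = 0.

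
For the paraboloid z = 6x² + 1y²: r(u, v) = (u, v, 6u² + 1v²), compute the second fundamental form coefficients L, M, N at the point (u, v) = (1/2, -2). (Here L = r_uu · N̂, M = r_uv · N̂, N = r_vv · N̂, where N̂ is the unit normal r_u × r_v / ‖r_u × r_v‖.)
L = 12*sqrt(53)/53;  M = 0;  N = 2*sqrt(53)/53

Compute the unit normal N̂(u, v) = (-12*u/sqrt(144*u^2 + 4*v^2 + 1), -2*v/sqrt(144*u^2 + 4*v^2 + 1), 1/sqrt(144*u^2 + 4*v^2 + 1)), and the second partials r_uu, r_uv, r_vv. Take dot products:
  L(u, v) = r_uu · N̂ = 12/sqrt(144*u^2 + 4*v^2 + 1),
  M(u, v) = r_uv · N̂ = 0,
  N(u, v) = r_vv · N̂ = 2/sqrt(144*u^2 + 4*v^2 + 1).
Evaluating at (u, v) = (1/2, -2):
  L = 12*sqrt(53)/53, M = 0, N = 2*sqrt(53)/53.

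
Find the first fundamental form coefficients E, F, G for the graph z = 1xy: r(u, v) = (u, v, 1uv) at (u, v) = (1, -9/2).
E = 85/4;  F = -9/2;  G = 2

Partials: r_u = (1, 0, v), r_v = (0, 1, u). As functions of (u, v):
  E = r_u · r_u = v^2 + 1,
  F = r_u · r_v = u*v,
  G = r_v · r_v = u^2 + 1.
Evaluating at (u, v) = (1, -9/2): E = 85/4, F = -9/2, G = 2.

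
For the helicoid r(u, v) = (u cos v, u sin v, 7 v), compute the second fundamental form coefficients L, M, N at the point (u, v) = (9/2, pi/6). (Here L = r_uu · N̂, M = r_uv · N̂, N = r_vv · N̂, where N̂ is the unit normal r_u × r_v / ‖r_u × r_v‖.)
L = 0;  M = -14*sqrt(277)/277;  N = 0

Compute the unit normal N̂(u, v) = (7*sin(v)/sqrt(u^2 + 49), -7*cos(v)/sqrt(u^2 + 49), u/sqrt(u^2 + 49)), and the second partials r_uu, r_uv, r_vv. Take dot products:
  L(u, v) = r_uu · N̂ = 0,
  M(u, v) = r_uv · N̂ = -7/sqrt(u^2 + 49),
  N(u, v) = r_vv · N̂ = 0.
Evaluating at (u, v) = (9/2, pi/6):
  L = 0, M = -14*sqrt(277)/277, N = 0.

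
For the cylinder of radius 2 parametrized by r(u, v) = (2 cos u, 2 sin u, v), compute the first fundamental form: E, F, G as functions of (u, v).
E = 4;  F = 0;  G = 1

Compute partials: r_u = (-2*sin(u), 2*cos(u), 0), r_v = (0, 0, 1). Then
  E = r_u · r_u = 4,
  F = r_u · r_v = 0,
  G = r_v · r_v = 1.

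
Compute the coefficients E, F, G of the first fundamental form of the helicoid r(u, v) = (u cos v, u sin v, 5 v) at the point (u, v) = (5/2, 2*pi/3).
E = 1;  F = 0;  G = 125/4

Partials: r_u = (cos(v), sin(v), 0), r_v = (-u*sin(v), u*cos(v), 5). As functions of (u, v):
  E = r_u · r_u = 1,
  F = r_u · r_v = 0,
  G = r_v · r_v = u^2 + 25.
Evaluating at (u, v) = (5/2, 2*pi/3): E = 1, F = 0, G = 125/4.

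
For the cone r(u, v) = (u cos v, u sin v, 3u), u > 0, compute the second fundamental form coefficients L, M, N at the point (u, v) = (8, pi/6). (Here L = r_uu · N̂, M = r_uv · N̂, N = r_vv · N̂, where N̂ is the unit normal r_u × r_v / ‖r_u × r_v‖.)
L = 0;  M = 0;  N = 12*sqrt(10)/5

Compute the unit normal N̂(u, v) = (-3*sqrt(10)*u*cos(v)/(10*Abs(u)), -3*sqrt(10)*u*sin(v)/(10*Abs(u)), sqrt(10)*u/(10*Abs(u))), and the second partials r_uu, r_uv, r_vv. Take dot products:
  L(u, v) = r_uu · N̂ = 0,
  M(u, v) = r_uv · N̂ = 0,
  N(u, v) = r_vv · N̂ = 3*sqrt(10)*u^2/(10*Abs(u)).
Evaluating at (u, v) = (8, pi/6):
  L = 0, M = 0, N = 12*sqrt(10)/5.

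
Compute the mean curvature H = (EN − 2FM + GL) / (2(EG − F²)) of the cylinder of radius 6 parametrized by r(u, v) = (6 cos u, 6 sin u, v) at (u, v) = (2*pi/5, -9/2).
H = -1/12

With E = 36, F = 0, G = 1, L = -6, M = 0, N = 0, assemble
  H = (EN − 2FM + GL) / (2(EG − F²)) = -1/12.
At (u, v) = (2*pi/5, -9/2): H = -1/12.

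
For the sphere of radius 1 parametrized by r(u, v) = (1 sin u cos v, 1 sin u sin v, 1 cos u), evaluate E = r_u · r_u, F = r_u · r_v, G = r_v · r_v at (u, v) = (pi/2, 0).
E = 1;  F = 0;  G = 1

Partials: r_u = (cos(u)*cos(v), sin(v)*cos(u), -sin(u)), r_v = (-sin(u)*sin(v), sin(u)*cos(v), 0). As functions of (u, v):
  E = r_u · r_u = 1,
  F = r_u · r_v = 0,
  G = r_v · r_v = sin(u)^2.
Evaluating at (u, v) = (pi/2, 0): E = 1, F = 0, G = 1.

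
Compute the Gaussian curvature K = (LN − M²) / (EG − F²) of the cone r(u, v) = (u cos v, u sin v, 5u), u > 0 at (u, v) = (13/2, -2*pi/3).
K = 0

Coefficients of the first fundamental form: E = 26, F = 0, G = u^2.
Coefficients of the second fundamental form: L = 0, M = 0, N = 5*sqrt(26)*u^2/(26*Abs(u)).
Assemble K = (LN − M²)/(EG − F²) = 0. At (u, v) = (13/2, -2*pi/3): K = 0.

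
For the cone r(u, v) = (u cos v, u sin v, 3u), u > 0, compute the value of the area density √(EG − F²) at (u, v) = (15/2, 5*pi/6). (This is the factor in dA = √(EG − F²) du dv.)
√(EG − F²)|_{(15/2, 5*pi/6)} = 15*sqrt(10)/2

E = 10, F = 0, G = u^2, so EG − F² = 10*u^2. Taking the positive square root: √(EG − F²) = sqrt(10)*Abs(u). At (u, v) = (15/2, 5*pi/6): 15*sqrt(10)/2.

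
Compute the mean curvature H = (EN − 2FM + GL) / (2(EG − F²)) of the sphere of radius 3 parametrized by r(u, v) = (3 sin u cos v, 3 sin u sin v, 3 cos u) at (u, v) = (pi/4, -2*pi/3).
H = -1/3

With E = 9, F = 0, G = 9*sin(u)^2, L = -3*sin(u)/Abs(sin(u)), M = 0, N = -3*sin(u)^3/Abs(sin(u)), assemble
  H = (EN − 2FM + GL) / (2(EG − F²)) = -sin(u)/(3*Abs(sin(u))).
At (u, v) = (pi/4, -2*pi/3): H = -1/3.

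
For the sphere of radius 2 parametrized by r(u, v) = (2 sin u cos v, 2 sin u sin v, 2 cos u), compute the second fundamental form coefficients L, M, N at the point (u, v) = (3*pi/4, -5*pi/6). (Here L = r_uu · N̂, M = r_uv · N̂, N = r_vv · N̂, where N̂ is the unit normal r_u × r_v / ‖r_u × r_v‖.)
L = -2;  M = 0;  N = -1

Compute the unit normal N̂(u, v) = (sin(u)^2*cos(v)/Abs(sin(u)), sin(u)^2*sin(v)/Abs(sin(u)), sin(2*u)/(2*Abs(sin(u)))), and the second partials r_uu, r_uv, r_vv. Take dot products:
  L(u, v) = r_uu · N̂ = -2*sin(u)/Abs(sin(u)),
  M(u, v) = r_uv · N̂ = 0,
  N(u, v) = r_vv · N̂ = -2*sin(u)^3/Abs(sin(u)).
Evaluating at (u, v) = (3*pi/4, -5*pi/6):
  L = -2, M = 0, N = -1.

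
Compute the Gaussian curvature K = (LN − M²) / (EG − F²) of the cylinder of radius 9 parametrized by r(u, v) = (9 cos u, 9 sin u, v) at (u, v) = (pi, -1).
K = 0

Coefficients of the first fundamental form: E = 81, F = 0, G = 1.
Coefficients of the second fundamental form: L = -9, M = 0, N = 0.
Assemble K = (LN − M²)/(EG − F²) = 0. At (u, v) = (pi, -1): K = 0.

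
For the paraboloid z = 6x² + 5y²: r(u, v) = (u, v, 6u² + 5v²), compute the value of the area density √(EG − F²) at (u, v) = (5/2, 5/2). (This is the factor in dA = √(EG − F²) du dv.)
√(EG − F²)|_{(5/2, 5/2)} = sqrt(1526)

E = 144*u^2 + 1, F = 120*u*v, G = 100*v^2 + 1, so EG − F² = 144*u^2 + 100*v^2 + 1. Taking the positive square root: √(EG − F²) = sqrt(144*u^2 + 100*v^2 + 1). At (u, v) = (5/2, 5/2): sqrt(1526).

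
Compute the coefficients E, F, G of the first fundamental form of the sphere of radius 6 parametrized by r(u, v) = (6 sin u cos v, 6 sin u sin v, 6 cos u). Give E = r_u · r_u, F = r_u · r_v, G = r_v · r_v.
E = 36;  F = 0;  G = 36*sin(u)^2

Compute partials: r_u = (6*cos(u)*cos(v), 6*sin(v)*cos(u), -6*sin(u)), r_v = (-6*sin(u)*sin(v), 6*sin(u)*cos(v), 0). Then
  E = r_u · r_u = 36,
  F = r_u · r_v = 0,
  G = r_v · r_v = 36*sin(u)^2.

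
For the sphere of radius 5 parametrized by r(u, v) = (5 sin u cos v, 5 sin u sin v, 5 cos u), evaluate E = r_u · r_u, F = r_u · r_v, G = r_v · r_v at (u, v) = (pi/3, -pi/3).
E = 25;  F = 0;  G = 75/4

Partials: r_u = (5*cos(u)*cos(v), 5*sin(v)*cos(u), -5*sin(u)), r_v = (-5*sin(u)*sin(v), 5*sin(u)*cos(v), 0). As functions of (u, v):
  E = r_u · r_u = 25,
  F = r_u · r_v = 0,
  G = r_v · r_v = 25*sin(u)^2.
Evaluating at (u, v) = (pi/3, -pi/3): E = 25, F = 0, G = 75/4.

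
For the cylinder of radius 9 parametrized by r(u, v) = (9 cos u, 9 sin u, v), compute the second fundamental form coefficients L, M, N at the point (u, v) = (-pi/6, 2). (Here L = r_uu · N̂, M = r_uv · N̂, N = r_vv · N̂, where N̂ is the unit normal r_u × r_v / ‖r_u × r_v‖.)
L = -9;  M = 0;  N = 0

Compute the unit normal N̂(u, v) = (cos(u), sin(u), 0), and the second partials r_uu, r_uv, r_vv. Take dot products:
  L(u, v) = r_uu · N̂ = -9,
  M(u, v) = r_uv · N̂ = 0,
  N(u, v) = r_vv · N̂ = 0.
Evaluating at (u, v) = (-pi/6, 2):
  L = -9, M = 0, N = 0.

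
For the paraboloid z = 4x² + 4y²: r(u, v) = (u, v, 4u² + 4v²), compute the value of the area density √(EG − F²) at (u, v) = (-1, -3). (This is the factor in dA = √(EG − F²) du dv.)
√(EG − F²)|_{(-1, -3)} = sqrt(641)

E = 64*u^2 + 1, F = 64*u*v, G = 64*v^2 + 1, so EG − F² = 64*u^2 + 64*v^2 + 1. Taking the positive square root: √(EG − F²) = sqrt(64*u^2 + 64*v^2 + 1). At (u, v) = (-1, -3): sqrt(641).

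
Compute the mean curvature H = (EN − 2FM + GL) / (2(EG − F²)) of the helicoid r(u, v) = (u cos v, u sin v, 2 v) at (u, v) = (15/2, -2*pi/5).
H = 0

With E = 1, F = 0, G = u^2 + 4, L = 0, M = -2/sqrt(u^2 + 4), N = 0, assemble
  H = (EN − 2FM + GL) / (2(EG − F²)) = 0.
At (u, v) = (15/2, -2*pi/5): H = 0.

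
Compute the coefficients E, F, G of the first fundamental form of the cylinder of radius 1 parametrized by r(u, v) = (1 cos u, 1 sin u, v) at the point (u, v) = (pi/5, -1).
E = 1;  F = 0;  G = 1

Partials: r_u = (-sin(u), cos(u), 0), r_v = (0, 0, 1). As functions of (u, v):
  E = r_u · r_u = 1,
  F = r_u · r_v = 0,
  G = r_v · r_v = 1.
Evaluating at (u, v) = (pi/5, -1): E = 1, F = 0, G = 1.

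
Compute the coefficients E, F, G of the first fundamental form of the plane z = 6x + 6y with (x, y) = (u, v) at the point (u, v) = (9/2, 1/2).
E = 37;  F = 36;  G = 37

Partials: r_u = (1, 0, 6), r_v = (0, 1, 6). As functions of (u, v):
  E = r_u · r_u = 37,
  F = r_u · r_v = 36,
  G = r_v · r_v = 37.
Evaluating at (u, v) = (9/2, 1/2): E = 37, F = 36, G = 37.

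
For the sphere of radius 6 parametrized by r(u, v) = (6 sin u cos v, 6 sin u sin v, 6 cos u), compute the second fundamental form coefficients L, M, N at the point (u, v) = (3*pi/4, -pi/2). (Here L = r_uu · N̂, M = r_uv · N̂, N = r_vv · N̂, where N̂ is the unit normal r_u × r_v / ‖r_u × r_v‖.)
L = -6;  M = 0;  N = -3

Compute the unit normal N̂(u, v) = (sin(u)^2*cos(v)/Abs(sin(u)), sin(u)^2*sin(v)/Abs(sin(u)), sin(2*u)/(2*Abs(sin(u)))), and the second partials r_uu, r_uv, r_vv. Take dot products:
  L(u, v) = r_uu · N̂ = -6*sin(u)/Abs(sin(u)),
  M(u, v) = r_uv · N̂ = 0,
  N(u, v) = r_vv · N̂ = -6*sin(u)^3/Abs(sin(u)).
Evaluating at (u, v) = (3*pi/4, -pi/2):
  L = -6, M = 0, N = -3.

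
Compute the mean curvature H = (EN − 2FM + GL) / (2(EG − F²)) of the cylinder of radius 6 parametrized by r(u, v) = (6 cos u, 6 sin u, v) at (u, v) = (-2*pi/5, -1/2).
H = -1/12

With E = 36, F = 0, G = 1, L = -6, M = 0, N = 0, assemble
  H = (EN − 2FM + GL) / (2(EG − F²)) = -1/12.
At (u, v) = (-2*pi/5, -1/2): H = -1/12.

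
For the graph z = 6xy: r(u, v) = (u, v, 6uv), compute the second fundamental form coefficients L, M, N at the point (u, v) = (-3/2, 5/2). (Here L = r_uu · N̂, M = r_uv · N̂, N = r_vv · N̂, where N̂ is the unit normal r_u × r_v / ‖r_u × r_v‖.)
L = 0;  M = 6*sqrt(307)/307;  N = 0

Compute the unit normal N̂(u, v) = (-6*v/sqrt(36*u^2 + 36*v^2 + 1), -6*u/sqrt(36*u^2 + 36*v^2 + 1), 1/sqrt(36*u^2 + 36*v^2 + 1)), and the second partials r_uu, r_uv, r_vv. Take dot products:
  L(u, v) = r_uu · N̂ = 0,
  M(u, v) = r_uv · N̂ = 6/sqrt(36*u^2 + 36*v^2 + 1),
  N(u, v) = r_vv · N̂ = 0.
Evaluating at (u, v) = (-3/2, 5/2):
  L = 0, M = 6*sqrt(307)/307, N = 0.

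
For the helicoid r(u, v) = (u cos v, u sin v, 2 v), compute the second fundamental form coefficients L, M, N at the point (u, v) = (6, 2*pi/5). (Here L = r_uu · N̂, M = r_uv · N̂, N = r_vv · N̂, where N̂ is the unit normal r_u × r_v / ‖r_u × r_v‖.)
L = 0;  M = -sqrt(10)/10;  N = 0

Compute the unit normal N̂(u, v) = (2*sin(v)/sqrt(u^2 + 4), -2*cos(v)/sqrt(u^2 + 4), u/sqrt(u^2 + 4)), and the second partials r_uu, r_uv, r_vv. Take dot products:
  L(u, v) = r_uu · N̂ = 0,
  M(u, v) = r_uv · N̂ = -2/sqrt(u^2 + 4),
  N(u, v) = r_vv · N̂ = 0.
Evaluating at (u, v) = (6, 2*pi/5):
  L = 0, M = -sqrt(10)/10, N = 0.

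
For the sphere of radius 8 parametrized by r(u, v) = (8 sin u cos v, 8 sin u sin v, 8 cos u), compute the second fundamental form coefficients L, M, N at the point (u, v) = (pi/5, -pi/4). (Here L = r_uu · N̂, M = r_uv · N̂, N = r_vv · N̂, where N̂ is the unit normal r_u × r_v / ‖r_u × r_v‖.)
L = -8;  M = 0;  N = -5 + sqrt(5)

Compute the unit normal N̂(u, v) = (sin(u)^2*cos(v)/Abs(sin(u)), sin(u)^2*sin(v)/Abs(sin(u)), sin(2*u)/(2*Abs(sin(u)))), and the second partials r_uu, r_uv, r_vv. Take dot products:
  L(u, v) = r_uu · N̂ = -8*sin(u)/Abs(sin(u)),
  M(u, v) = r_uv · N̂ = 0,
  N(u, v) = r_vv · N̂ = -8*sin(u)^3/Abs(sin(u)).
Evaluating at (u, v) = (pi/5, -pi/4):
  L = -8, M = 0, N = -5 + sqrt(5).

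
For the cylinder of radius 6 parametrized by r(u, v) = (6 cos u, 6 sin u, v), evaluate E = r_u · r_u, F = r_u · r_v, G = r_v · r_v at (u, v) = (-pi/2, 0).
E = 36;  F = 0;  G = 1

Partials: r_u = (-6*sin(u), 6*cos(u), 0), r_v = (0, 0, 1). As functions of (u, v):
  E = r_u · r_u = 36,
  F = r_u · r_v = 0,
  G = r_v · r_v = 1.
Evaluating at (u, v) = (-pi/2, 0): E = 36, F = 0, G = 1.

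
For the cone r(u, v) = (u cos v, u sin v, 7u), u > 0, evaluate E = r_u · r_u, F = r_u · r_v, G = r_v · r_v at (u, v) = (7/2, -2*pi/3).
E = 50;  F = 0;  G = 49/4

Partials: r_u = (cos(v), sin(v), 7), r_v = (-u*sin(v), u*cos(v), 0). As functions of (u, v):
  E = r_u · r_u = 50,
  F = r_u · r_v = 0,
  G = r_v · r_v = u^2.
Evaluating at (u, v) = (7/2, -2*pi/3): E = 50, F = 0, G = 49/4.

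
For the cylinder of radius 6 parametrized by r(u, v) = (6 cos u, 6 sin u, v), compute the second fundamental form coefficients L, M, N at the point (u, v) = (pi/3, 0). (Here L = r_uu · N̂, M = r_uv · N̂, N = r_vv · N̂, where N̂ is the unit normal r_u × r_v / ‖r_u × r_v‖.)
L = -6;  M = 0;  N = 0

Compute the unit normal N̂(u, v) = (cos(u), sin(u), 0), and the second partials r_uu, r_uv, r_vv. Take dot products:
  L(u, v) = r_uu · N̂ = -6,
  M(u, v) = r_uv · N̂ = 0,
  N(u, v) = r_vv · N̂ = 0.
Evaluating at (u, v) = (pi/3, 0):
  L = -6, M = 0, N = 0.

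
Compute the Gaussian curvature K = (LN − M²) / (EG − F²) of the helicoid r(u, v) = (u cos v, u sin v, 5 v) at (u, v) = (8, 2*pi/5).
K = -25/7921

Coefficients of the first fundamental form: E = 1, F = 0, G = u^2 + 25.
Coefficients of the second fundamental form: L = 0, M = -5/sqrt(u^2 + 25), N = 0.
Assemble K = (LN − M²)/(EG − F²) = -25/(u^2 + 25)^2. At (u, v) = (8, 2*pi/5): K = -25/7921.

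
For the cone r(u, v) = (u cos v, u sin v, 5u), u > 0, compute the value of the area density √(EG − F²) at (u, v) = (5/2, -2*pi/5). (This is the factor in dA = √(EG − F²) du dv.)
√(EG − F²)|_{(5/2, -2*pi/5)} = 5*sqrt(26)/2

E = 26, F = 0, G = u^2, so EG − F² = 26*u^2. Taking the positive square root: √(EG − F²) = sqrt(26)*Abs(u). At (u, v) = (5/2, -2*pi/5): 5*sqrt(26)/2.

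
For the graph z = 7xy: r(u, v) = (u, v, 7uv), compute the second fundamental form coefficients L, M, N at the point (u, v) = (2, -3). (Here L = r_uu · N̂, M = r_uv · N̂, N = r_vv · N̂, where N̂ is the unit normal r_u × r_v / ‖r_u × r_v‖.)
L = 0;  M = 7*sqrt(638)/638;  N = 0

Compute the unit normal N̂(u, v) = (-7*v/sqrt(49*u^2 + 49*v^2 + 1), -7*u/sqrt(49*u^2 + 49*v^2 + 1), 1/sqrt(49*u^2 + 49*v^2 + 1)), and the second partials r_uu, r_uv, r_vv. Take dot products:
  L(u, v) = r_uu · N̂ = 0,
  M(u, v) = r_uv · N̂ = 7/sqrt(49*u^2 + 49*v^2 + 1),
  N(u, v) = r_vv · N̂ = 0.
Evaluating at (u, v) = (2, -3):
  L = 0, M = 7*sqrt(638)/638, N = 0.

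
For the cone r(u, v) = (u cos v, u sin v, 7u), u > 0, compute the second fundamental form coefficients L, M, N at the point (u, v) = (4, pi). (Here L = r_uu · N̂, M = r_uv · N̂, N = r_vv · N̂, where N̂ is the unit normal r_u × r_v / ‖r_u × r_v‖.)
L = 0;  M = 0;  N = 14*sqrt(2)/5

Compute the unit normal N̂(u, v) = (-7*sqrt(2)*u*cos(v)/(10*Abs(u)), -7*sqrt(2)*u*sin(v)/(10*Abs(u)), sqrt(2)*u/(10*Abs(u))), and the second partials r_uu, r_uv, r_vv. Take dot products:
  L(u, v) = r_uu · N̂ = 0,
  M(u, v) = r_uv · N̂ = 0,
  N(u, v) = r_vv · N̂ = 7*sqrt(2)*u^2/(10*Abs(u)).
Evaluating at (u, v) = (4, pi):
  L = 0, M = 0, N = 14*sqrt(2)/5.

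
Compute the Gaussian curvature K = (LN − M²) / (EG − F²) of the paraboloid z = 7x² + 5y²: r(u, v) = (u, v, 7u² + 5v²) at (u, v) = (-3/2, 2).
K = 35/177241

Coefficients of the first fundamental form: E = 196*u^2 + 1, F = 140*u*v, G = 100*v^2 + 1.
Coefficients of the second fundamental form: L = 14/sqrt(196*u^2 + 100*v^2 + 1), M = 0, N = 10/sqrt(196*u^2 + 100*v^2 + 1).
Assemble K = (LN − M²)/(EG − F²) = 140/(38416*u^4 + 39200*u^2*v^2 + 392*u^2 + 10000*v^4 + 200*v^2 + 1). At (u, v) = (-3/2, 2): K = 35/177241.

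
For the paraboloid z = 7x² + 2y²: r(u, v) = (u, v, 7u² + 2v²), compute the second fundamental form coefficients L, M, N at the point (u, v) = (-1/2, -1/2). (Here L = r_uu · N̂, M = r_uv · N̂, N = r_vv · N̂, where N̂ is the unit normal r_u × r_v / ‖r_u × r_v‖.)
L = 7*sqrt(6)/9;  M = 0;  N = 2*sqrt(6)/9

Compute the unit normal N̂(u, v) = (-14*u/sqrt(196*u^2 + 16*v^2 + 1), -4*v/sqrt(196*u^2 + 16*v^2 + 1), 1/sqrt(196*u^2 + 16*v^2 + 1)), and the second partials r_uu, r_uv, r_vv. Take dot products:
  L(u, v) = r_uu · N̂ = 14/sqrt(196*u^2 + 16*v^2 + 1),
  M(u, v) = r_uv · N̂ = 0,
  N(u, v) = r_vv · N̂ = 4/sqrt(196*u^2 + 16*v^2 + 1).
Evaluating at (u, v) = (-1/2, -1/2):
  L = 7*sqrt(6)/9, M = 0, N = 2*sqrt(6)/9.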